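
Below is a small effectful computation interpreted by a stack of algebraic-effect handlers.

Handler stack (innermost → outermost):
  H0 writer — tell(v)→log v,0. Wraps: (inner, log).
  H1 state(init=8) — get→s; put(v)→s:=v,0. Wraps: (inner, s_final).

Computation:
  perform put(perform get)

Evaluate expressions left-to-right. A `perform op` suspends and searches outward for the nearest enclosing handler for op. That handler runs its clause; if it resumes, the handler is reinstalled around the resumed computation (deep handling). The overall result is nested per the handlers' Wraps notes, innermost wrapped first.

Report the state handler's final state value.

Answer: 8

Evaluation trace:
get @ H1 ⇒ 8
put(8) @ H1 ⇒ s:=8
H0 returns (0, ())
H1 returns ((0, ()), 8)
= ((0, ()), 8)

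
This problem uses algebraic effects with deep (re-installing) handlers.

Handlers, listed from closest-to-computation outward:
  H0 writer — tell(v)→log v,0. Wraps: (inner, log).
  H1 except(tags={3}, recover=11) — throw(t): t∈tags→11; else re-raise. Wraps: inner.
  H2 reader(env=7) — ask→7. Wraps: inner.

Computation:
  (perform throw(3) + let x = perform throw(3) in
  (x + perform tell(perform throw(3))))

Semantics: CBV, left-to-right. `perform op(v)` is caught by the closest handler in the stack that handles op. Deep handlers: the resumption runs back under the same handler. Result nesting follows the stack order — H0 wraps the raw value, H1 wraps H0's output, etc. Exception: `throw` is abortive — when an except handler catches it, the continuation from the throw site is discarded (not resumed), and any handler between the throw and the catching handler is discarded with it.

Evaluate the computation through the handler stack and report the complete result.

Answer: 11

Evaluation trace:
throw(3) @ H1 caught ⇒ 11
H2 returns 11
= 11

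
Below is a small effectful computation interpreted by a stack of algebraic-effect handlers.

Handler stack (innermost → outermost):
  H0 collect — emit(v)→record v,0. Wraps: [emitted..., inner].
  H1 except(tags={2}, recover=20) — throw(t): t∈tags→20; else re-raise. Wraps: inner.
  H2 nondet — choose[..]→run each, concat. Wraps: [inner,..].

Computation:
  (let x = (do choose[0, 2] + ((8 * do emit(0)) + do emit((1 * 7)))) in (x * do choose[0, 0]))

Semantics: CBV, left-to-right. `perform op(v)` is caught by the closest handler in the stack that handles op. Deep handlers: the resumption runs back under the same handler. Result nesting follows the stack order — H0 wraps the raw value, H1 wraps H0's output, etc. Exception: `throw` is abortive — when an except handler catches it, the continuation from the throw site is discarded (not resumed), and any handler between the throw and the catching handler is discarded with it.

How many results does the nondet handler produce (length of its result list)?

Answer: 4

Evaluation trace:
choose[0, 2] @ H2
  branch[0] choose=0:
    emit(0) @ H0 ⇒ out+=0
    emit(7) @ H0 ⇒ out+=7
    choose[0, 0] @ H2
      branch[0] choose=0:
        H0 returns [0, 7, 0]
        H1 returns [0, 7, 0]
        H2 returns [[0, 7, 0]]
      branch[1] choose=0:
        H0 returns [0, 7, 0]
        H1 returns [0, 7, 0]
        H2 returns [[0, 7, 0]]
  branch[1] choose=2:
    emit(0) @ H0 ⇒ out+=0
    emit(7) @ H0 ⇒ out+=7
    choose[0, 0] @ H2
      branch[0] choose=0:
        H0 returns [0, 7, 0]
        H1 returns [0, 7, 0]
        H2 returns [[0, 7, 0]]
      branch[1] choose=0:
        H0 returns [0, 7, 0]
        H1 returns [0, 7, 0]
        H2 returns [[0, 7, 0]]
= [[0, 7, 0], [0, 7, 0], [0, 7, 0], [0, 7, 0]]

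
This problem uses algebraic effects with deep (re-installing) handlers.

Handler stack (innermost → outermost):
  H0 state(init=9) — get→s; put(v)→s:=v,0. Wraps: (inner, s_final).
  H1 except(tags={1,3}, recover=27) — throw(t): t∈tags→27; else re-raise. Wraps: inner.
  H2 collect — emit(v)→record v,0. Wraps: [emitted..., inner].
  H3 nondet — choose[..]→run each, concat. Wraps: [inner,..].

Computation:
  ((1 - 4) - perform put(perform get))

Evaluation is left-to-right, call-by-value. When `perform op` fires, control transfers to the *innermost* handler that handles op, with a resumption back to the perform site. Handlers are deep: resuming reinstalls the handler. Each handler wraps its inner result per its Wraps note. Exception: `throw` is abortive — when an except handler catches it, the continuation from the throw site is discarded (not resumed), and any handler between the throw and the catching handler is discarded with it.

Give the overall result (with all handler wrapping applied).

Answer: [[(-3, 9)]]

Evaluation trace:
get @ H0 ⇒ 9
put(9) @ H0 ⇒ s:=9
H0 returns (-3, 9)
H1 returns (-3, 9)
H2 returns [(-3, 9)]
H3 returns [[(-3, 9)]]
= [[(-3, 9)]]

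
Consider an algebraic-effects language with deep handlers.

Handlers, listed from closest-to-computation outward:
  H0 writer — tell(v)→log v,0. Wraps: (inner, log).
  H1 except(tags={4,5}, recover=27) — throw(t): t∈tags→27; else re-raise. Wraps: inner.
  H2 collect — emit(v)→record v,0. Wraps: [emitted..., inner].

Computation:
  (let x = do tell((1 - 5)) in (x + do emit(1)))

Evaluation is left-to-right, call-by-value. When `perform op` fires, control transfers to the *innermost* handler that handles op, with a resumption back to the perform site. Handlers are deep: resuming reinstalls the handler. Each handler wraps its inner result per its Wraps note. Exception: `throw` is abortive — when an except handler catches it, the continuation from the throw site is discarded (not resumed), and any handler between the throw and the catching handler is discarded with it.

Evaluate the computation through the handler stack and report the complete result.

Step-by-step:
tell(-4) @ H0 ⇒ log+=-4
emit(1) @ H2 ⇒ out+=1
H0 returns (0, (-4))
H1 returns (0, (-4))
H2 returns [1, (0, (-4))]
= [1, (0, (-4))]

Answer: [1, (0, (-4))]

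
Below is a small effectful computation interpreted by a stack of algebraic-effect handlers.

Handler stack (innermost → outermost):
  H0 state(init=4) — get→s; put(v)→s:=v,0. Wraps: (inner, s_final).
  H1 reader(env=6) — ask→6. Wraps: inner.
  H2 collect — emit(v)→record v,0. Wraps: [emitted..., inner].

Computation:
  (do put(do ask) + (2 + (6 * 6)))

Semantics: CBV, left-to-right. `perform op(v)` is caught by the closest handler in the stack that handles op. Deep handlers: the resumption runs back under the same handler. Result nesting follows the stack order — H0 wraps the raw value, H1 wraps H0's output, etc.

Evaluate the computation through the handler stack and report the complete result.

Step-by-step:
ask @ H1 ⇒ 6
put(6) @ H0 ⇒ s:=6
H0 returns (38, 6)
H1 returns (38, 6)
H2 returns [(38, 6)]
= [(38, 6)]

Answer: [(38, 6)]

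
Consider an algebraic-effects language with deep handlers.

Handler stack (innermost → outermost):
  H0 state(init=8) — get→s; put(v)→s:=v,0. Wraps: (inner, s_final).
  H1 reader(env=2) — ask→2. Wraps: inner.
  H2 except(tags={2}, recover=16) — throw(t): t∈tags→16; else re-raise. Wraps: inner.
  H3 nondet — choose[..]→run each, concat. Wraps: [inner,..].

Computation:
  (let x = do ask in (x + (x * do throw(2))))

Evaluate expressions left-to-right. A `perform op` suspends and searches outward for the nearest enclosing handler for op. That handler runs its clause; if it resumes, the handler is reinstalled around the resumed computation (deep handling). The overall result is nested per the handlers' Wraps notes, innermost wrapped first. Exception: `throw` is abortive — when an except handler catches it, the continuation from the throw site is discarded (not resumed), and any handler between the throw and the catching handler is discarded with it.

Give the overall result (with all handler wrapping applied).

Answer: [16]

Evaluation trace:
ask @ H1 ⇒ 2
throw(2) @ H2 caught ⇒ 16
H3 returns [16]
= [16]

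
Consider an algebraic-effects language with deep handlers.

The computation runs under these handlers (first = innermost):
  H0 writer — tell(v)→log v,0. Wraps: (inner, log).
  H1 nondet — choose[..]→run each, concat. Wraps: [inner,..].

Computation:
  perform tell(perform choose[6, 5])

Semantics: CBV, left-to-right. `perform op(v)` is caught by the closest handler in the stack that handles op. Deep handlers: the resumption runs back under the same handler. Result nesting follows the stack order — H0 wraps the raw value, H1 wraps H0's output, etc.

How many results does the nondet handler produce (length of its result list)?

Answer: 2

Working:
choose[6, 5] @ H1
  branch[0] choose=6:
    tell(6) @ H0 ⇒ log+=6
    H0 returns (0, (6))
    H1 returns [(0, (6))]
  branch[1] choose=5:
    tell(5) @ H0 ⇒ log+=5
    H0 returns (0, (5))
    H1 returns [(0, (5))]
= [(0, (6)), (0, (5))]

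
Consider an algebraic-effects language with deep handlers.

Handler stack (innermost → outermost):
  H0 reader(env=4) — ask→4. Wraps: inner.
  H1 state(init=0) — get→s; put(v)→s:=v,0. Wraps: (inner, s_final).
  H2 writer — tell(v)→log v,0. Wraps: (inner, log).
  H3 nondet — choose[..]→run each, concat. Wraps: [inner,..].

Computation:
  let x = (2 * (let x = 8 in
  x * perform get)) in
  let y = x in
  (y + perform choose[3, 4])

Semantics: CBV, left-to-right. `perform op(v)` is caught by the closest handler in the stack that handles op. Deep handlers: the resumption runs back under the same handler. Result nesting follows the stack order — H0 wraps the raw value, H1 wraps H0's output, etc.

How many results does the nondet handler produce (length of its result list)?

Working:
get @ H1 ⇒ 0
choose[3, 4] @ H3
  branch[0] choose=3:
    H0 returns 3
    H1 returns (3, 0)
    H2 returns ((3, 0), ())
    H3 returns [((3, 0), ())]
  branch[1] choose=4:
    H0 returns 4
    H1 returns (4, 0)
    H2 returns ((4, 0), ())
    H3 returns [((4, 0), ())]
= [((3, 0), ()), ((4, 0), ())]

Answer: 2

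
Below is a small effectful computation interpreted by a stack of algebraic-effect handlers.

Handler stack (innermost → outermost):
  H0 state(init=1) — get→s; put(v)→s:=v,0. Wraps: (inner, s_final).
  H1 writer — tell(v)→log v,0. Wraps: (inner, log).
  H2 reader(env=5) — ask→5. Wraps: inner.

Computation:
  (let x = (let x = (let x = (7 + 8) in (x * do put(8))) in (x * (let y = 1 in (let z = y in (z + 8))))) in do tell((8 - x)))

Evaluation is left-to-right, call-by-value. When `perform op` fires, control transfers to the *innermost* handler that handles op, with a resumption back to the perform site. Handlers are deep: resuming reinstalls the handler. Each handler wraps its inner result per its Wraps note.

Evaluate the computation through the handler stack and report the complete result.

Answer: ((0, 8), (8))

Step-by-step:
put(8) @ H0 ⇒ s:=8
tell(8) @ H1 ⇒ log+=8
H0 returns (0, 8)
H1 returns ((0, 8), (8))
H2 returns ((0, 8), (8))
= ((0, 8), (8))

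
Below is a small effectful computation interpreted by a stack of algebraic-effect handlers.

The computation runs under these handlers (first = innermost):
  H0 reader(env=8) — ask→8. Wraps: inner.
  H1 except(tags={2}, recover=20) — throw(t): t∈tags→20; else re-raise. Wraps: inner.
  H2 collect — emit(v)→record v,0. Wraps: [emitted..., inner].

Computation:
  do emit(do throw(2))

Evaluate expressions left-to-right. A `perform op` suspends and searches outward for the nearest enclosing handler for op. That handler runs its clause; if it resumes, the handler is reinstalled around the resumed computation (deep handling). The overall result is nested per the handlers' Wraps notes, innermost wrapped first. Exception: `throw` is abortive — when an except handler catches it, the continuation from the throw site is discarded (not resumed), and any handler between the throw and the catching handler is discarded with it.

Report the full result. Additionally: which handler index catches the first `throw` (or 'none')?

Answer: [20] ; first throw caught by: H1

Working:
throw(2) @ H1 caught ⇒ 20
H2 returns [20]
= [20]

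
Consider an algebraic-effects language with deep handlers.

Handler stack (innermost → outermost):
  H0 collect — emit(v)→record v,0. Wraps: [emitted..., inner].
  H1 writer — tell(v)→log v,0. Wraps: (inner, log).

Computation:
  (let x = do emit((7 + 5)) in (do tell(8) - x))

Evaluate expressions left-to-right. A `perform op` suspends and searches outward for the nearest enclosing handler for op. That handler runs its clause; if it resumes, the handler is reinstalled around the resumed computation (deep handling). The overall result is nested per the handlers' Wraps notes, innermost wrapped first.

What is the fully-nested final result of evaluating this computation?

Working:
emit(12) @ H0 ⇒ out+=12
tell(8) @ H1 ⇒ log+=8
H0 returns [12, 0]
H1 returns ([12, 0], (8))
= ([12, 0], (8))

Answer: ([12, 0], (8))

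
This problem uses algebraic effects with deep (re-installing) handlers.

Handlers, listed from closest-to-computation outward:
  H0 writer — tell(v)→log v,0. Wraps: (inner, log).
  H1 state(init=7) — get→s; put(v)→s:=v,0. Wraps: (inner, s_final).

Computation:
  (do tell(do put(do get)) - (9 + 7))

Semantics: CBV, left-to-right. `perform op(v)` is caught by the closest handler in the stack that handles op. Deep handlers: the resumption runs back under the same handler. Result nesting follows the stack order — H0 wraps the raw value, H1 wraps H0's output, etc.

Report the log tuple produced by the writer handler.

Evaluation trace:
get @ H1 ⇒ 7
put(7) @ H1 ⇒ s:=7
tell(0) @ H0 ⇒ log+=0
H0 returns (-16, (0))
H1 returns ((-16, (0)), 7)
= ((-16, (0)), 7)

Answer: (0)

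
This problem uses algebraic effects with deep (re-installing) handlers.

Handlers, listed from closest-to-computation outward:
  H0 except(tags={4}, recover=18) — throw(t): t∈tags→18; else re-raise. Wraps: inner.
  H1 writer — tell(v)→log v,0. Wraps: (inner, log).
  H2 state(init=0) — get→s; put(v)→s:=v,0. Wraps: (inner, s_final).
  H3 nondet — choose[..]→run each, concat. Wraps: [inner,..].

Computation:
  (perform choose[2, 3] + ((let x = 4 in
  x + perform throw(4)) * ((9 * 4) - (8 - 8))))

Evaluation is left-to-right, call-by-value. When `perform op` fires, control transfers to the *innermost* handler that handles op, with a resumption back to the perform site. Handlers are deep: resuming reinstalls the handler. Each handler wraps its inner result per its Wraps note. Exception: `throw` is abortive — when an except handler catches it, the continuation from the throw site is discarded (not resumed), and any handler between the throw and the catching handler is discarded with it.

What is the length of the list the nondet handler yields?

Step-by-step:
choose[2, 3] @ H3
  branch[0] choose=2:
    throw(4) @ H0 caught ⇒ 18
    H1 returns (18, ())
    H2 returns ((18, ()), 0)
    H3 returns [((18, ()), 0)]
  branch[1] choose=3:
    throw(4) @ H0 caught ⇒ 18
    H1 returns (18, ())
    H2 returns ((18, ()), 0)
    H3 returns [((18, ()), 0)]
= [((18, ()), 0), ((18, ()), 0)]

Answer: 2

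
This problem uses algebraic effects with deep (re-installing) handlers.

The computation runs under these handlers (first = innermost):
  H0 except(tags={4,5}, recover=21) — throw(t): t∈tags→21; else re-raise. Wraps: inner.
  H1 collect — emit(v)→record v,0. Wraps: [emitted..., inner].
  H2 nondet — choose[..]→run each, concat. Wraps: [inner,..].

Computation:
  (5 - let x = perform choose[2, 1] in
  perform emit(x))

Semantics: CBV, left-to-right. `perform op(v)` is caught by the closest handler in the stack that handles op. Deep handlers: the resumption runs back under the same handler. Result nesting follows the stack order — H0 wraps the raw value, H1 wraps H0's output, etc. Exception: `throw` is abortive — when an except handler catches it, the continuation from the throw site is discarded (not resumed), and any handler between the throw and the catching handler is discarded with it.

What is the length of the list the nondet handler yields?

Answer: 2

Working:
choose[2, 1] @ H2
  branch[0] choose=2:
    emit(2) @ H1 ⇒ out+=2
    H0 returns 5
    H1 returns [2, 5]
    H2 returns [[2, 5]]
  branch[1] choose=1:
    emit(1) @ H1 ⇒ out+=1
    H0 returns 5
    H1 returns [1, 5]
    H2 returns [[1, 5]]
= [[2, 5], [1, 5]]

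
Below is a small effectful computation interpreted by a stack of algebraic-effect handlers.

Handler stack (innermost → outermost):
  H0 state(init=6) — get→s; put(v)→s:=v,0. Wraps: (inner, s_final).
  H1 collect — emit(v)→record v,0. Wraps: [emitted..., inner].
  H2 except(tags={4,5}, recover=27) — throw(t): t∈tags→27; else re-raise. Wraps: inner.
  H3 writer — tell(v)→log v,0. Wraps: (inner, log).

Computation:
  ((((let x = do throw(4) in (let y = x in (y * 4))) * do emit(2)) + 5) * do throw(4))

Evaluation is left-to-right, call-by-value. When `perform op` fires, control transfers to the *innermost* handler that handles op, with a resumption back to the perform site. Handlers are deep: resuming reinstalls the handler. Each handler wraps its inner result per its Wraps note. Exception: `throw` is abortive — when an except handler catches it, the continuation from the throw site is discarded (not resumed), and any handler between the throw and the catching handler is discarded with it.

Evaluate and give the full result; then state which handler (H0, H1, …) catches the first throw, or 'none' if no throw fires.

Answer: (27, ()) ; first throw caught by: H2

Working:
throw(4) @ H2 caught ⇒ 27
H3 returns (27, ())
= (27, ())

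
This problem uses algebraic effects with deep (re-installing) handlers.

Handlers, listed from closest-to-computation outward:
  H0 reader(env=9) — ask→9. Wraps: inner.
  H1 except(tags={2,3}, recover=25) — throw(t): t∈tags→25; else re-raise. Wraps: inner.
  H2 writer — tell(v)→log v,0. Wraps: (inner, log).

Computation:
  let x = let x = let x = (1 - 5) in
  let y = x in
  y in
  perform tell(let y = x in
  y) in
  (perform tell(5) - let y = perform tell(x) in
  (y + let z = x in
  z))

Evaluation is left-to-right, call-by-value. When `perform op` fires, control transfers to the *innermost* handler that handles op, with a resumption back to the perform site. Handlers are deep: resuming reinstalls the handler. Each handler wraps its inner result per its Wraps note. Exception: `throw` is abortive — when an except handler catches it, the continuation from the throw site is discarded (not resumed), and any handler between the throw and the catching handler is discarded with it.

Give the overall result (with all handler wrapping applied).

Evaluation trace:
tell(-4) @ H2 ⇒ log+=-4
tell(5) @ H2 ⇒ log+=5
tell(0) @ H2 ⇒ log+=0
H0 returns 0
H1 returns 0
H2 returns (0, (-4, 5, 0))
= (0, (-4, 5, 0))

Answer: (0, (-4, 5, 0))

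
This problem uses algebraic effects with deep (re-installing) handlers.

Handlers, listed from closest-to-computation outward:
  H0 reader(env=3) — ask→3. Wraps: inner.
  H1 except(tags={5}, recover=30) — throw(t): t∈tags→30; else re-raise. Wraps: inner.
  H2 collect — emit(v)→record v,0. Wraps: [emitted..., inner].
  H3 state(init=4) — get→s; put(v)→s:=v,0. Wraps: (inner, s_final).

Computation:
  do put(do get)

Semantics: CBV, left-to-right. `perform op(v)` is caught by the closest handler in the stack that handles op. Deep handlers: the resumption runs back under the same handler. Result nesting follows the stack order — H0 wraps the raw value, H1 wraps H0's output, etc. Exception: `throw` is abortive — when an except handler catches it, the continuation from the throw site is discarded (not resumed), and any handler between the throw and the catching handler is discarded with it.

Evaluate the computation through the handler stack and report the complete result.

Answer: ([0], 4)

Evaluation trace:
get @ H3 ⇒ 4
put(4) @ H3 ⇒ s:=4
H0 returns 0
H1 returns 0
H2 returns [0]
H3 returns ([0], 4)
= ([0], 4)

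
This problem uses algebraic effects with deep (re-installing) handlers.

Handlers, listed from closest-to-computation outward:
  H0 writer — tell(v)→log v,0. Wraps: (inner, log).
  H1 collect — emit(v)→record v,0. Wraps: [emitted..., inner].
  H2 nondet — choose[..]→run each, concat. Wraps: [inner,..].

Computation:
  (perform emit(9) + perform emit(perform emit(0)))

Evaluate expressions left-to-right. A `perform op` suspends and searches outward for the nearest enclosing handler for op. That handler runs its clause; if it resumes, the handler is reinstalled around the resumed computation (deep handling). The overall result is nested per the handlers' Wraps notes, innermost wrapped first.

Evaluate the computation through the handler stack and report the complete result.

Evaluation trace:
emit(9) @ H1 ⇒ out+=9
emit(0) @ H1 ⇒ out+=0
emit(0) @ H1 ⇒ out+=0
H0 returns (0, ())
H1 returns [9, 0, 0, (0, ())]
H2 returns [[9, 0, 0, (0, ())]]
= [[9, 0, 0, (0, ())]]

Answer: [[9, 0, 0, (0, ())]]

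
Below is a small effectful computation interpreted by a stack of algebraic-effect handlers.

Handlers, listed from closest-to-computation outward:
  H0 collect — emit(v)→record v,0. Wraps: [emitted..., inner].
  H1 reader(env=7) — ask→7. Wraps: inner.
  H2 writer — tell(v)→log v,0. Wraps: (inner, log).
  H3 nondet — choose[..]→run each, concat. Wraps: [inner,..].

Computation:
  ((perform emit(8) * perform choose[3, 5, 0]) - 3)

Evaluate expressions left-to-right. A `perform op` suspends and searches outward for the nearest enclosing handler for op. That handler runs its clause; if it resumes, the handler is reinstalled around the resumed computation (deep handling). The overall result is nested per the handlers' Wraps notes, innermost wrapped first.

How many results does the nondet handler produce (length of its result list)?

Answer: 3

Evaluation trace:
emit(8) @ H0 ⇒ out+=8
choose[3, 5, 0] @ H3
  branch[0] choose=3:
    H0 returns [8, -3]
    H1 returns [8, -3]
    H2 returns ([8, -3], ())
    H3 returns [([8, -3], ())]
  branch[1] choose=5:
    H0 returns [8, -3]
    H1 returns [8, -3]
    H2 returns ([8, -3], ())
    H3 returns [([8, -3], ())]
  branch[2] choose=0:
    H0 returns [8, -3]
    H1 returns [8, -3]
    H2 returns ([8, -3], ())
    H3 returns [([8, -3], ())]
= [([8, -3], ()), ([8, -3], ()), ([8, -3], ())]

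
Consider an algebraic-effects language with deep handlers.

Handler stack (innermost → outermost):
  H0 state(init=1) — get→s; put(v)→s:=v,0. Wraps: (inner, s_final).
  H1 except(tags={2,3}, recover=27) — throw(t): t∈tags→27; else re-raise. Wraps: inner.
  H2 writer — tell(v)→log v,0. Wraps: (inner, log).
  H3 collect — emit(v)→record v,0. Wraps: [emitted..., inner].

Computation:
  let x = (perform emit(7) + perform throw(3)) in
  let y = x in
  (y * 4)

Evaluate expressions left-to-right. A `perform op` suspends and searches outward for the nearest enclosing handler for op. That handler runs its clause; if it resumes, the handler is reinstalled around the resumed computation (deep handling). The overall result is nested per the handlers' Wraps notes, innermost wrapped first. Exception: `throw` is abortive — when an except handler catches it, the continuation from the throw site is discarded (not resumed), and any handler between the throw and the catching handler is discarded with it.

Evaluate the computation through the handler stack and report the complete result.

Answer: [7, (27, ())]

Evaluation trace:
emit(7) @ H3 ⇒ out+=7
throw(3) @ H1 caught ⇒ 27
H2 returns (27, ())
H3 returns [7, (27, ())]
= [7, (27, ())]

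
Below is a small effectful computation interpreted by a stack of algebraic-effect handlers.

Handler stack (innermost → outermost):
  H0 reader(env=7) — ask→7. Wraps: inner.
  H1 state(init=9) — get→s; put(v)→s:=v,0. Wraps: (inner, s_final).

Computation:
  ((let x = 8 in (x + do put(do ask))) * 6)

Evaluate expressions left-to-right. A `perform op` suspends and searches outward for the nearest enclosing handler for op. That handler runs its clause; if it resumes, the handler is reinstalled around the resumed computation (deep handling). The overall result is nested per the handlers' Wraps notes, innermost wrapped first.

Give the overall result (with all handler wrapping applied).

Answer: (48, 7)

Step-by-step:
ask @ H0 ⇒ 7
put(7) @ H1 ⇒ s:=7
H0 returns 48
H1 returns (48, 7)
= (48, 7)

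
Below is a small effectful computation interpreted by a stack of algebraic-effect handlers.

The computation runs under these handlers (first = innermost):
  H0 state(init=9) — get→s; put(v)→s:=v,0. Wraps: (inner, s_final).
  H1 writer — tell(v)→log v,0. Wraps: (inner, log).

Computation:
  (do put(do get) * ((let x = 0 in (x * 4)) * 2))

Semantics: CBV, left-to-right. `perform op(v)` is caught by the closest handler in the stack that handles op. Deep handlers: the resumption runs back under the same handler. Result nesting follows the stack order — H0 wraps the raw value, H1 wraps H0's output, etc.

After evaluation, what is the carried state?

Answer: 9

Working:
get @ H0 ⇒ 9
put(9) @ H0 ⇒ s:=9
H0 returns (0, 9)
H1 returns ((0, 9), ())
= ((0, 9), ())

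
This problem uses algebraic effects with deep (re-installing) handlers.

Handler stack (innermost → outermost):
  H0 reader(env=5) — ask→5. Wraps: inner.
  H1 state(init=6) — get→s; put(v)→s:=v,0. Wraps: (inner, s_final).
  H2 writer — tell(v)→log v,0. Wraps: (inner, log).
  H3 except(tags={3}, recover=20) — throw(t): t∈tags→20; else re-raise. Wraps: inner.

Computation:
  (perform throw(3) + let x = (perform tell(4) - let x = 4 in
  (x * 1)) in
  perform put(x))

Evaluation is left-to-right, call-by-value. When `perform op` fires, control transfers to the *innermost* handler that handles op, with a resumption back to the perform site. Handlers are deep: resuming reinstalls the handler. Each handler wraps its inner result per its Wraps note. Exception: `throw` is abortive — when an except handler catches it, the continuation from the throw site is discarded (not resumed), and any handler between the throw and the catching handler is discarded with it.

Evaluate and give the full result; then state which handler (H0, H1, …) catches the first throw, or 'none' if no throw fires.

Evaluation trace:
throw(3) @ H3 caught ⇒ 20
= 20

Answer: 20 ; first throw caught by: H3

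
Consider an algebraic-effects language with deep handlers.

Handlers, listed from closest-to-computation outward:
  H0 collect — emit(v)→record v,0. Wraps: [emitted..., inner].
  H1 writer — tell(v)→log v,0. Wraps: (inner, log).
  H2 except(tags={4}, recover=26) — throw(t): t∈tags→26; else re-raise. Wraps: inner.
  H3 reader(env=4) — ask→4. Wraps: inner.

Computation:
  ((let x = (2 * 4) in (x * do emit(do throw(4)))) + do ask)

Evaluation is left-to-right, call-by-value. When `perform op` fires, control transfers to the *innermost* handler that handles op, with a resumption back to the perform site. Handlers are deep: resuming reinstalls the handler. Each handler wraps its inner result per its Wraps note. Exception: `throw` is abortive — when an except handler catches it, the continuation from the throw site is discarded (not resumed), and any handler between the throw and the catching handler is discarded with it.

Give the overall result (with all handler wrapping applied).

Evaluation trace:
throw(4) @ H2 caught ⇒ 26
H3 returns 26
= 26

Answer: 26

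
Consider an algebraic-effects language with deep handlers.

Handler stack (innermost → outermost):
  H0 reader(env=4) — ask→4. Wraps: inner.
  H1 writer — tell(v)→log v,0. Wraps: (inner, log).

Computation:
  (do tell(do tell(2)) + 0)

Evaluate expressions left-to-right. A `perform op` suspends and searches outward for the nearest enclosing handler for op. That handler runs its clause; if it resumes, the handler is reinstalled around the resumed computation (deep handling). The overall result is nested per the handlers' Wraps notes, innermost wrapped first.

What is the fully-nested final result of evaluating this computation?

Working:
tell(2) @ H1 ⇒ log+=2
tell(0) @ H1 ⇒ log+=0
H0 returns 0
H1 returns (0, (2, 0))
= (0, (2, 0))

Answer: (0, (2, 0))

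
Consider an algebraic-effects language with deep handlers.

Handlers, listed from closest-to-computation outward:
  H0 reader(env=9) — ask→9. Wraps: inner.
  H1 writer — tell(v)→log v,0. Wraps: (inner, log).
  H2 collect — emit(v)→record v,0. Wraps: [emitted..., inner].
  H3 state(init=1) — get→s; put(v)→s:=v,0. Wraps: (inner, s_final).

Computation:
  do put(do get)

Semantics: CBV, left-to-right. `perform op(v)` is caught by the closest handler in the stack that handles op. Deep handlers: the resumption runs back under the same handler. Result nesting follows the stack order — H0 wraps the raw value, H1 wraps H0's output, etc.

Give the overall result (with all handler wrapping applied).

Answer: ([(0, ())], 1)

Evaluation trace:
get @ H3 ⇒ 1
put(1) @ H3 ⇒ s:=1
H0 returns 0
H1 returns (0, ())
H2 returns [(0, ())]
H3 returns ([(0, ())], 1)
= ([(0, ())], 1)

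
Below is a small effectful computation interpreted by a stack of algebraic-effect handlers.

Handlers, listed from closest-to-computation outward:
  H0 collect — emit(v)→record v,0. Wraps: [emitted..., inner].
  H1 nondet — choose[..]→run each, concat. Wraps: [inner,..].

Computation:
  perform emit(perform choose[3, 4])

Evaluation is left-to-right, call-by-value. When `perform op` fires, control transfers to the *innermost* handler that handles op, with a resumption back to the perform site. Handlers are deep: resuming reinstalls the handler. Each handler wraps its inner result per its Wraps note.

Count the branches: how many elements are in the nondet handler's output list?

Answer: 2

Evaluation trace:
choose[3, 4] @ H1
  branch[0] choose=3:
    emit(3) @ H0 ⇒ out+=3
    H0 returns [3, 0]
    H1 returns [[3, 0]]
  branch[1] choose=4:
    emit(4) @ H0 ⇒ out+=4
    H0 returns [4, 0]
    H1 returns [[4, 0]]
= [[3, 0], [4, 0]]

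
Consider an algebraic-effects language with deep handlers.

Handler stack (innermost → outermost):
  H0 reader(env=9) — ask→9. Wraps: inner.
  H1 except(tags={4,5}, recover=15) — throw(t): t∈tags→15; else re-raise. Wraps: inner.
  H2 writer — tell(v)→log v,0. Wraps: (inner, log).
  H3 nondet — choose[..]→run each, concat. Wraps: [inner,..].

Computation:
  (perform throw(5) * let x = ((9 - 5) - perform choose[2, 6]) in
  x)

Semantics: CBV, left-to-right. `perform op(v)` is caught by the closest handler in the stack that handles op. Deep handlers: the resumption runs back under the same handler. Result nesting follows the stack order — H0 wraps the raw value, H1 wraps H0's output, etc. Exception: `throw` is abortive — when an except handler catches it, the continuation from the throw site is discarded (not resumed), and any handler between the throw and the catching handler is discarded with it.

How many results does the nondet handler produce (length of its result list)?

Answer: 1

Working:
throw(5) @ H1 caught ⇒ 15
H2 returns (15, ())
H3 returns [(15, ())]
= [(15, ())]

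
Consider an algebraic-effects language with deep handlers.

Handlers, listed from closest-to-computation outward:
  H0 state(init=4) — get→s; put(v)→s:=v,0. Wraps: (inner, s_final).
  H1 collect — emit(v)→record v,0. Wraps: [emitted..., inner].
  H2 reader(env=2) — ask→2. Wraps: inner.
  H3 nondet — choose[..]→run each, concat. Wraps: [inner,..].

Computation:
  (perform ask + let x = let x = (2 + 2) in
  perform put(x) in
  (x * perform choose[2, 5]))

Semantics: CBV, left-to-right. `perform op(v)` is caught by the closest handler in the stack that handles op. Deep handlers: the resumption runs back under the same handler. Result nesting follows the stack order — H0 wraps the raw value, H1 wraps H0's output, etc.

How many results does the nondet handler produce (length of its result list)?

Answer: 2

Evaluation trace:
ask @ H2 ⇒ 2
put(4) @ H0 ⇒ s:=4
choose[2, 5] @ H3
  branch[0] choose=2:
    H0 returns (2, 4)
    H1 returns [(2, 4)]
    H2 returns [(2, 4)]
    H3 returns [[(2, 4)]]
  branch[1] choose=5:
    H0 returns (2, 4)
    H1 returns [(2, 4)]
    H2 returns [(2, 4)]
    H3 returns [[(2, 4)]]
= [[(2, 4)], [(2, 4)]]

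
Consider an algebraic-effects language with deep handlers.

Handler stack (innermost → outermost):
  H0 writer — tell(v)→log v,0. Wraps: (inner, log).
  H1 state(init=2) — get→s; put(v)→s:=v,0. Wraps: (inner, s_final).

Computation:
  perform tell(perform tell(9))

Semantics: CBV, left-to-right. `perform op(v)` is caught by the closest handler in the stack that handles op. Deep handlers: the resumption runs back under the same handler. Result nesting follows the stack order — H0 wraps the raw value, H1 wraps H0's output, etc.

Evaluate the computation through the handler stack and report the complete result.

Answer: ((0, (9, 0)), 2)

Working:
tell(9) @ H0 ⇒ log+=9
tell(0) @ H0 ⇒ log+=0
H0 returns (0, (9, 0))
H1 returns ((0, (9, 0)), 2)
= ((0, (9, 0)), 2)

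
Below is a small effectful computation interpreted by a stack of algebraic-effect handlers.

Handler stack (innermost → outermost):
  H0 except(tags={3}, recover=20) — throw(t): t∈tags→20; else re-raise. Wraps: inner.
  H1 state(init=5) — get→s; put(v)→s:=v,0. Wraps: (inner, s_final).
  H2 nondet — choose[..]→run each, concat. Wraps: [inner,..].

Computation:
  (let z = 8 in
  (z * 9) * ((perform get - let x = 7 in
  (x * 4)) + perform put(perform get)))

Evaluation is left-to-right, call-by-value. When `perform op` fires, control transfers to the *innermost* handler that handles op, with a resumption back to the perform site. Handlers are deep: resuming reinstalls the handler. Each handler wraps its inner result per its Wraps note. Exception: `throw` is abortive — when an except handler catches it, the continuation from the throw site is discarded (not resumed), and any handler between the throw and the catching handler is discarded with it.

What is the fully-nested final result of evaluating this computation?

Answer: [(-1656, 5)]

Evaluation trace:
get @ H1 ⇒ 5
get @ H1 ⇒ 5
put(5) @ H1 ⇒ s:=5
H0 returns -1656
H1 returns (-1656, 5)
H2 returns [(-1656, 5)]
= [(-1656, 5)]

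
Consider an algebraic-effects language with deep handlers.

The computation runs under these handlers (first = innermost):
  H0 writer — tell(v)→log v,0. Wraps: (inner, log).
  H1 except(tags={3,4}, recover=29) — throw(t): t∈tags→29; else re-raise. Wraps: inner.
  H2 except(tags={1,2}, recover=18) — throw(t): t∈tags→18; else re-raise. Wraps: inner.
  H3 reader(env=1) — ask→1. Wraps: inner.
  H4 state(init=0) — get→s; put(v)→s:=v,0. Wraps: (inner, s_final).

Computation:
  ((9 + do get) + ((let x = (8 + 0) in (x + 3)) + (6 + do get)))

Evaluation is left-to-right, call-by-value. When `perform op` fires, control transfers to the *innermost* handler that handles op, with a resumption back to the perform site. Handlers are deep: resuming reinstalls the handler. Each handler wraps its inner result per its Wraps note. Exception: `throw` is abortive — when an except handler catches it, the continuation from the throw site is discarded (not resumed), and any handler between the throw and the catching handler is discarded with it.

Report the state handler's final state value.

Answer: 0

Evaluation trace:
get @ H4 ⇒ 0
get @ H4 ⇒ 0
H0 returns (26, ())
H1 returns (26, ())
H2 returns (26, ())
H3 returns (26, ())
H4 returns ((26, ()), 0)
= ((26, ()), 0)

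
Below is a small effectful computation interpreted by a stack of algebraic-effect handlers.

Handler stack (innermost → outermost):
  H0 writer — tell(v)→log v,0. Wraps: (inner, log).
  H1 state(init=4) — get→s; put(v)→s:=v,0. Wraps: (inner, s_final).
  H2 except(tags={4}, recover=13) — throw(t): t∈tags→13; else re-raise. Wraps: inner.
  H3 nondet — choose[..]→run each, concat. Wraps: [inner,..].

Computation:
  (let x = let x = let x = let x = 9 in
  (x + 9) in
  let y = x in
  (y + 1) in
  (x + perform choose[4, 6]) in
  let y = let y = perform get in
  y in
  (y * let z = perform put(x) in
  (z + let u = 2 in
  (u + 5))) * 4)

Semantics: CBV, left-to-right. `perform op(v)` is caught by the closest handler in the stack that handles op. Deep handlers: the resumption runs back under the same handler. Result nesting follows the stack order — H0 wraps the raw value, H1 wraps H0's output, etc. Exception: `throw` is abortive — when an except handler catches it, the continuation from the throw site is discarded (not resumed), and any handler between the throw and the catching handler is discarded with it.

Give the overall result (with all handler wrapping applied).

Answer: [((112, ()), 23), ((112, ()), 25)]

Step-by-step:
choose[4, 6] @ H3
  branch[0] choose=4:
    get @ H1 ⇒ 4
    put(23) @ H1 ⇒ s:=23
    H0 returns (112, ())
    H1 returns ((112, ()), 23)
    H2 returns ((112, ()), 23)
    H3 returns [((112, ()), 23)]
  branch[1] choose=6:
    get @ H1 ⇒ 4
    put(25) @ H1 ⇒ s:=25
    H0 returns (112, ())
    H1 returns ((112, ()), 25)
    H2 returns ((112, ()), 25)
    H3 returns [((112, ()), 25)]
= [((112, ()), 23), ((112, ()), 25)]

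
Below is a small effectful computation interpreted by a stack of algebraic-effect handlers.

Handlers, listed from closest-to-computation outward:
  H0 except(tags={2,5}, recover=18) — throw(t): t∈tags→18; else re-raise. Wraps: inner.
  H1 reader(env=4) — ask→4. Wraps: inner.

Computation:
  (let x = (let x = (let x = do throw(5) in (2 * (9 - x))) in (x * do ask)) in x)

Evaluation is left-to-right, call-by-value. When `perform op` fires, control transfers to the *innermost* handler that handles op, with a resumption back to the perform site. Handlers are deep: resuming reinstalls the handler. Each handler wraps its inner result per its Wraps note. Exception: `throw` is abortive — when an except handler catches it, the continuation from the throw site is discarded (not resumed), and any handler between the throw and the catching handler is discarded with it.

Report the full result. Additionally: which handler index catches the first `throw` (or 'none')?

Step-by-step:
throw(5) @ H0 caught ⇒ 18
H1 returns 18
= 18

Answer: 18 ; first throw caught by: H0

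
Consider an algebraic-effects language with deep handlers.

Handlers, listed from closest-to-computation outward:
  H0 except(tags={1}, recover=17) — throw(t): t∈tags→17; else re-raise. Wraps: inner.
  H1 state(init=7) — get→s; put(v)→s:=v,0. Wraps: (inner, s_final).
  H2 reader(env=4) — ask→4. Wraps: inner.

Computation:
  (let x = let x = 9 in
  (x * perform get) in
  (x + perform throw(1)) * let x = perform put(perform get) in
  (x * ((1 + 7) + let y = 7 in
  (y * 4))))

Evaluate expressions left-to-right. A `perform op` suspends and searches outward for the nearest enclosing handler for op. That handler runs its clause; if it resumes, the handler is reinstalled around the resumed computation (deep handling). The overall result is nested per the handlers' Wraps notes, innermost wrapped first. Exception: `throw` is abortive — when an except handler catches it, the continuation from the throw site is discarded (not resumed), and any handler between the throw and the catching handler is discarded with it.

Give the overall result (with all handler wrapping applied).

Answer: (17, 7)

Step-by-step:
get @ H1 ⇒ 7
throw(1) @ H0 caught ⇒ 17
H1 returns (17, 7)
H2 returns (17, 7)
= (17, 7)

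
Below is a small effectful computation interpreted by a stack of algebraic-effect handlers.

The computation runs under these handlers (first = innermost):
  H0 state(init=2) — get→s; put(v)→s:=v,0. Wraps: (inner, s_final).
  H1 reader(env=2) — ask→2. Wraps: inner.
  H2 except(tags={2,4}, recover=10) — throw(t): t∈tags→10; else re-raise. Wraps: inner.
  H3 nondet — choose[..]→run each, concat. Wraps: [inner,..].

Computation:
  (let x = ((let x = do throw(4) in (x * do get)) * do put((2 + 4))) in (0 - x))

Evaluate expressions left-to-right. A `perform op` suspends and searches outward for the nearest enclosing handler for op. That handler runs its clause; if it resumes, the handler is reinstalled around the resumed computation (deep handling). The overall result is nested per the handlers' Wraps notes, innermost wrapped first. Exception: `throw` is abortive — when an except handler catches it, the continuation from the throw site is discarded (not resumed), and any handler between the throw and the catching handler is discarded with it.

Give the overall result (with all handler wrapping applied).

Answer: [10]

Working:
throw(4) @ H2 caught ⇒ 10
H3 returns [10]
= [10]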